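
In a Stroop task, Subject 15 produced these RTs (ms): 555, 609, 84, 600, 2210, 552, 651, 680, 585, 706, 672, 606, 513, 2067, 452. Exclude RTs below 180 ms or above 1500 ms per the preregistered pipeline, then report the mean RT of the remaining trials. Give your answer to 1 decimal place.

Excluded: 84, 2067, 2210
Retained (n=12): Σ = 7181
Mean = 7181/12 = 598.4167

598.4 ms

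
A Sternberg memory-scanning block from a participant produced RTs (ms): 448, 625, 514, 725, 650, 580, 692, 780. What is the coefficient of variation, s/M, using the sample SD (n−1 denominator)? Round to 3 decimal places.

0.176

n = 8, Σ = 5014, M = 626.7500
Σ(x−M)² = 84789.500; s = √(84789.500/7) = 110.0581
CV = 110.0581 / 626.7500 = 0.17560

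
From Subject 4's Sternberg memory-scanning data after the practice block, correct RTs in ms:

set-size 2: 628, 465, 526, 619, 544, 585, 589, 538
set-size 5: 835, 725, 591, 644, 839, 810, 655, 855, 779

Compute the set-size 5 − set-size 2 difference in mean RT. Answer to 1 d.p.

186.4 ms

M(set-size 2) = 4494/8 = 561.750
M(set-size 5) = 6733/9 = 748.111
Difference = 748.111 − 561.750 = 186.361 ms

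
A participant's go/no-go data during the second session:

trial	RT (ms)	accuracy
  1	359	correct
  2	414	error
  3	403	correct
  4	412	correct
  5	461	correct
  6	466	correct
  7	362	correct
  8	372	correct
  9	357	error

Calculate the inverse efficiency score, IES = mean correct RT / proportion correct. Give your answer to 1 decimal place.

Correct trials (n=7): 359, 403, 412, 461, 466, 362, 372
Mean correct RT = 2835/7 = 405.0000 ms
Proportion correct = 7/9
IES = 405.0000 / (7/9) = 520.714 ms

520.7 ms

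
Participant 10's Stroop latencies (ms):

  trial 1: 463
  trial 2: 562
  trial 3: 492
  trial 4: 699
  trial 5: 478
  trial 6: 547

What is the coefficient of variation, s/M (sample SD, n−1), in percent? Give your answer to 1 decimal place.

n = 6, Σ = 3241, M = 540.1667
Σ(x−M)² = 37890.833; s = √(37890.833/5) = 87.0527
CV = 87.0527 / 540.1667 = 0.16116 = 16.116%

16.1%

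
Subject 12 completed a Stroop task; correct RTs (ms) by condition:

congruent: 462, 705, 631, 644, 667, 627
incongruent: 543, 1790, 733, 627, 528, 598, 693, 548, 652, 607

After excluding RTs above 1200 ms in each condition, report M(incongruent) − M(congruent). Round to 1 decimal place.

-8.3 ms

incongruent: exclude 1790
M(congruent) = 3736/6 = 622.667
M(incongruent) = 5529/9 = 614.333
Difference = 614.333 − 622.667 = -8.333 ms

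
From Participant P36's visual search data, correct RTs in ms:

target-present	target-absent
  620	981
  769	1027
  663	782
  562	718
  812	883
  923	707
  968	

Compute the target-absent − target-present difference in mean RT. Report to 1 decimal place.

90.1 ms

M(target-present) = 5317/7 = 759.571
M(target-absent) = 5098/6 = 849.667
Difference = 849.667 − 759.571 = 90.095 ms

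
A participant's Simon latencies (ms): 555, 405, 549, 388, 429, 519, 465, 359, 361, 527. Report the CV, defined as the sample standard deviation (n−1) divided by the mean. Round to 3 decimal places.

n = 10, Σ = 4557, M = 455.7000
Σ(x−M)² = 53928.100; s = √(53928.100/9) = 77.4081
CV = 77.4081 / 455.7000 = 0.16987

0.170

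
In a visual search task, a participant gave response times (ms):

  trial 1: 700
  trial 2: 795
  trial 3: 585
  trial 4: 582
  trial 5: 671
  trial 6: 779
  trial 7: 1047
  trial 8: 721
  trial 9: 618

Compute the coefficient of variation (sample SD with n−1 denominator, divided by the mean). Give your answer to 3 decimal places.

n = 9, Σ = 6498, M = 722.0000
Σ(x−M)² = 166474.000; s = √(166474.000/8) = 144.2541
CV = 144.2541 / 722.0000 = 0.19980

0.200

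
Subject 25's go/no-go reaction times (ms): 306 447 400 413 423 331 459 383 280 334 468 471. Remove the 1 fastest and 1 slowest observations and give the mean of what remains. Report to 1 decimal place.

396.4 ms

Sorted: 280, 306, 331, 334, 383, 400, 413, 423, 447, 459, 468, 471
Drop lowest 1 (280) and highest 1 (471)
Remaining (n=10): Σ = 3964, mean = 3964/10 = 396.400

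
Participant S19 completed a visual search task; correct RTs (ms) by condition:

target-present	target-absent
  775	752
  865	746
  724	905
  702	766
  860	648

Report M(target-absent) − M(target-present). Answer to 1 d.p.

-21.8 ms

M(target-present) = 3926/5 = 785.200
M(target-absent) = 3817/5 = 763.400
Difference = 763.400 − 785.200 = -21.800 ms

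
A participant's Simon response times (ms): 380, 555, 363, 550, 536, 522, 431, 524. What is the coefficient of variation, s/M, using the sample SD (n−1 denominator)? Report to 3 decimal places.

0.163

n = 8, Σ = 3861, M = 482.6250
Σ(x−M)² = 43395.875; s = √(43395.875/7) = 78.7363
CV = 78.7363 / 482.6250 = 0.16314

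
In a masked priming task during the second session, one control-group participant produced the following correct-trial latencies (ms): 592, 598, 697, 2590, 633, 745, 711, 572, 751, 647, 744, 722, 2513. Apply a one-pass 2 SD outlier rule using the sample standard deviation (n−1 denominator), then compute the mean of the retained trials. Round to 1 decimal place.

n = 13, ΣRT = 12515, M = 962.692
Σ(x−M)² = 6014900.77; s = √(6014900.77/12) = 707.984
Cutoffs: 962.692 ± 2·707.984 → [-453.3, 2378.7]
Outside: 2513, 2590 → excluded.
Retained (n=11): Σ = 7412, mean = 7412/11 = 673.818

673.8 ms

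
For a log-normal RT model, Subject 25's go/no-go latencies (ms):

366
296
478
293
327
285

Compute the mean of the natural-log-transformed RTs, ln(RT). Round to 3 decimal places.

5.814

ln(RT): 5.9026, 5.6904, 6.1696, 5.6802, 5.7900, 5.6525
Σ ln(RT) = 34.8852
Mean = 34.8852/6 = 5.81420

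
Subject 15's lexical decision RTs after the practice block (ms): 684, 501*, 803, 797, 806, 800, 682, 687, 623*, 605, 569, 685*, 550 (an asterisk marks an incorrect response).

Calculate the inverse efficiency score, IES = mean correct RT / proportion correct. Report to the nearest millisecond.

908 ms

Correct trials (n=10): 684, 803, 797, 806, 800, 682, 687, 605, 569, 550
Mean correct RT = 6983/10 = 698.3000 ms
Proportion correct = 10/13
IES = 698.3000 / (10/13) = 907.790 ms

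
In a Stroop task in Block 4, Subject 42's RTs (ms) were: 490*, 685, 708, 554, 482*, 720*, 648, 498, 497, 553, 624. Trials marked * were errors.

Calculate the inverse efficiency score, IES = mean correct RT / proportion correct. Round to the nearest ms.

Correct trials (n=8): 685, 708, 554, 648, 498, 497, 553, 624
Mean correct RT = 4767/8 = 595.8750 ms
Proportion correct = 8/11
IES = 595.8750 / (8/11) = 819.328 ms

819 ms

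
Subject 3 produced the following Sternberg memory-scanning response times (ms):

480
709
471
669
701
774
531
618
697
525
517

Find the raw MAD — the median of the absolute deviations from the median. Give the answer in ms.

91 ms

Sorted: 471, 480, 517, 525, 531, 618, 669, 697, 701, 709, 774 → median = 618
|x − 618|: 138, 91, 147, 51, 83, 156, 87, 0, 79, 93, 101
Sorted deviations: 0, 51, 79, 83, 87, 91, 93, 101, 138, 147, 156 → MAD = 91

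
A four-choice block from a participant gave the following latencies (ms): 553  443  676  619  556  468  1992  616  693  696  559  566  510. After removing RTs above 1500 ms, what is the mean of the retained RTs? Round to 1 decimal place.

579.6 ms

Excluded: 1992
Retained (n=12): Σ = 6955
Mean = 6955/12 = 579.5833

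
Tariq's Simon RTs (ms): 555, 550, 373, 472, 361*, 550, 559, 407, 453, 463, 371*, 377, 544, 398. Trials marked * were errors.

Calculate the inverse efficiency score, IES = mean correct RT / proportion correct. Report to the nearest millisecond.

554 ms

Correct trials (n=12): 555, 550, 373, 472, 550, 559, 407, 453, 463, 377, 544, 398
Mean correct RT = 5701/12 = 475.0833 ms
Proportion correct = 12/14
IES = 475.0833 / (12/14) = 554.264 ms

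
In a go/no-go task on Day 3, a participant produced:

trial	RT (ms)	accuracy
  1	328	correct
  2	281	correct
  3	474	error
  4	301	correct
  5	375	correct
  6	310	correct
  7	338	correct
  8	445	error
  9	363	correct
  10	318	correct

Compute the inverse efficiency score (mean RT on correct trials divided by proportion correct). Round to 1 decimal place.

408.4 ms

Correct trials (n=8): 328, 281, 301, 375, 310, 338, 363, 318
Mean correct RT = 2614/8 = 326.7500 ms
Proportion correct = 8/10
IES = 326.7500 / (8/10) = 408.438 ms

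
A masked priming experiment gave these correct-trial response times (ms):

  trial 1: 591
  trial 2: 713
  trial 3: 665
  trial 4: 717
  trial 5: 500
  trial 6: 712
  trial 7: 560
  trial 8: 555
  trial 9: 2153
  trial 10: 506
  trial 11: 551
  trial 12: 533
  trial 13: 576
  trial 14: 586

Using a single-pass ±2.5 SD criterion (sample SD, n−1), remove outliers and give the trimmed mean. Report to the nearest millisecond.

597 ms

n = 14, ΣRT = 9918, M = 708.429
Σ(x−M)² = 2320645.43; s = √(2320645.43/13) = 422.506
Cutoffs: 708.429 ± 2.5·422.506 → [-347.8, 1764.7]
Outside: 2153 → excluded.
Retained (n=13): Σ = 7765, mean = 7765/13 = 597.308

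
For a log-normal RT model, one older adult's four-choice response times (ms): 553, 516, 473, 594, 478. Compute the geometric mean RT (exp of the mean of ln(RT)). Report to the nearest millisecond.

521 ms

ln(RT): 6.3154, 6.2461, 6.1591, 6.3869, 6.1696
Mean ln(RT) = 31.2771/5 = 6.25541
Geometric mean = exp(6.25541) = 520.82 ms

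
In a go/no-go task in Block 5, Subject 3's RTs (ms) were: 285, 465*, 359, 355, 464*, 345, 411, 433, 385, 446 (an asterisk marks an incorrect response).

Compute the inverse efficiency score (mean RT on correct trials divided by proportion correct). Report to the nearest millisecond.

Correct trials (n=8): 285, 359, 355, 345, 411, 433, 385, 446
Mean correct RT = 3019/8 = 377.3750 ms
Proportion correct = 8/10
IES = 377.3750 / (8/10) = 471.719 ms

472 ms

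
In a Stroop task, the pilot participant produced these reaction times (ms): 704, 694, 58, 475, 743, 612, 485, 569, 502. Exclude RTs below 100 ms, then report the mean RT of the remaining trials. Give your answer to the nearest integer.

Excluded: 58
Retained (n=8): Σ = 4784
Mean = 4784/8 = 598.0000

598 ms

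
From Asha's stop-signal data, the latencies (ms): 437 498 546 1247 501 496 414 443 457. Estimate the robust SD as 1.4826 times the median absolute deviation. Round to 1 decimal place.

Sorted: 414, 437, 443, 457, 496, 498, 501, 546, 1247 → median = 496
|x − 496| sorted: 0, 2, 5, 39, 50, 53, 59, 82, 751 → MAD = 50
Robust SD ≈ 1.4826 × 50 = 74.130

74.1 ms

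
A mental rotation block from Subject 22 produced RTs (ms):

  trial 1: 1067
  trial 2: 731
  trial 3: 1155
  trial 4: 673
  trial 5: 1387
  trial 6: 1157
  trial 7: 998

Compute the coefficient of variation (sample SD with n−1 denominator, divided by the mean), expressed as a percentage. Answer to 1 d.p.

24.5%

n = 7, Σ = 7168, M = 1024.0000
Σ(x−M)² = 378194.000; s = √(378194.000/6) = 251.0624
CV = 251.0624 / 1024.0000 = 0.24518 = 24.518%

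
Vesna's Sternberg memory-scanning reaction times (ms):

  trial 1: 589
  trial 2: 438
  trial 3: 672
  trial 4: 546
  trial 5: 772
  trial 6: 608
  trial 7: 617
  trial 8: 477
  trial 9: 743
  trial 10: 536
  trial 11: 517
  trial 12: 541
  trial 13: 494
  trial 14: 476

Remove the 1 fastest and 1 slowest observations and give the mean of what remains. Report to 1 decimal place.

568.0 ms

Sorted: 438, 476, 477, 494, 517, 536, 541, 546, 589, 608, 617, 672, 743, 772
Drop lowest 1 (438) and highest 1 (772)
Remaining (n=12): Σ = 6816, mean = 6816/12 = 568.000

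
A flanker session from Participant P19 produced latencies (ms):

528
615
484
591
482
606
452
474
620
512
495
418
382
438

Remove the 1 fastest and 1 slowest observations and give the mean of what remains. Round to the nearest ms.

Sorted: 382, 418, 438, 452, 474, 482, 484, 495, 512, 528, 591, 606, 615, 620
Drop lowest 1 (382) and highest 1 (620)
Remaining (n=12): Σ = 6095, mean = 6095/12 = 507.917

508 ms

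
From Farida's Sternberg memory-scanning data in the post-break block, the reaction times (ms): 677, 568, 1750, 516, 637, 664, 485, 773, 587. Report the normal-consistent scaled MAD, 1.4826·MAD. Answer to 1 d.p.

Sorted: 485, 516, 568, 587, 637, 664, 677, 773, 1750 → median = 637
|x − 637| sorted: 0, 27, 40, 50, 69, 121, 136, 152, 1113 → MAD = 69
Robust SD ≈ 1.4826 × 69 = 102.299

102.3 ms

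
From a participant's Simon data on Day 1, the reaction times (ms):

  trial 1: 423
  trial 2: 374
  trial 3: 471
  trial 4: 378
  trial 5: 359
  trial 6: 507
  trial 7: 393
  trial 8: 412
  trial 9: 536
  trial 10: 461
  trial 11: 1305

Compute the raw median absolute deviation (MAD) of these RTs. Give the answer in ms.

48 ms

Sorted: 359, 374, 378, 393, 412, 423, 461, 471, 507, 536, 1305 → median = 423
|x − 423|: 0, 49, 48, 45, 64, 84, 30, 11, 113, 38, 882
Sorted deviations: 0, 11, 30, 38, 45, 48, 49, 64, 84, 113, 882 → MAD = 48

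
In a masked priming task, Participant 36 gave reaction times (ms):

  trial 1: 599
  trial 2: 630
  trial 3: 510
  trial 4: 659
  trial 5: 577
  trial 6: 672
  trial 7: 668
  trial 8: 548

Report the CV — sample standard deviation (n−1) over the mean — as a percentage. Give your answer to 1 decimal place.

9.8%

n = 8, Σ = 4863, M = 607.8750
Σ(x−M)² = 25026.875; s = √(25026.875/7) = 59.7935
CV = 59.7935 / 607.8750 = 0.09836 = 9.836%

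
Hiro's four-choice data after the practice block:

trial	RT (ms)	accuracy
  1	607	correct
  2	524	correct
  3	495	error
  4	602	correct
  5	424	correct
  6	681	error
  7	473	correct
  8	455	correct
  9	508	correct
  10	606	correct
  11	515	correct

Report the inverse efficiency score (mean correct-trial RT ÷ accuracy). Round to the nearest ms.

640 ms

Correct trials (n=9): 607, 524, 602, 424, 473, 455, 508, 606, 515
Mean correct RT = 4714/9 = 523.7778 ms
Proportion correct = 9/11
IES = 523.7778 / (9/11) = 640.173 ms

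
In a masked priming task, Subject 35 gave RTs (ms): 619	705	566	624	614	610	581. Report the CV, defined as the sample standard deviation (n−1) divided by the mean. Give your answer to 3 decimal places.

0.072

n = 7, Σ = 4319, M = 617.0000
Σ(x−M)² = 11752.000; s = √(11752.000/6) = 44.2568
CV = 44.2568 / 617.0000 = 0.07173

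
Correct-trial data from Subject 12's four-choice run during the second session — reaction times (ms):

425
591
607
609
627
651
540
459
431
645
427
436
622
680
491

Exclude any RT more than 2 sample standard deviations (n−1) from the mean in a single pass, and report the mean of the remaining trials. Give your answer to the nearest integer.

549 ms

n = 15, ΣRT = 8241, M = 549.400
Σ(x−M)² = 125417.60; s = √(125417.60/14) = 94.649
Cutoffs: 549.400 ± 2·94.649 → [360.1, 738.7]
No RTs fall outside the cutoffs; all 15 retained. Mean = 8241/15 = 549.400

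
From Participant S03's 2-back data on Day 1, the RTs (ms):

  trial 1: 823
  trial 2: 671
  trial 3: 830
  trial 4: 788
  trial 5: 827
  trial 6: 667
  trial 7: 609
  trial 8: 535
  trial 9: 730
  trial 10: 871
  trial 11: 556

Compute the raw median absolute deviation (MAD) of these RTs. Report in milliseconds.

Sorted: 535, 556, 609, 667, 671, 730, 788, 823, 827, 830, 871 → median = 730
|x − 730|: 93, 59, 100, 58, 97, 63, 121, 195, 0, 141, 174
Sorted deviations: 0, 58, 59, 63, 93, 97, 100, 121, 141, 174, 195 → MAD = 97

97 ms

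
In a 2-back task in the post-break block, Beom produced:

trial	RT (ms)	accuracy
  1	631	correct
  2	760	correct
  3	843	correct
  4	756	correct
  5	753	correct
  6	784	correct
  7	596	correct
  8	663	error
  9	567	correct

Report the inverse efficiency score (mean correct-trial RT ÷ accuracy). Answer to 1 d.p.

Correct trials (n=8): 631, 760, 843, 756, 753, 784, 596, 567
Mean correct RT = 5690/8 = 711.2500 ms
Proportion correct = 8/9
IES = 711.2500 / (8/9) = 800.156 ms

800.2 ms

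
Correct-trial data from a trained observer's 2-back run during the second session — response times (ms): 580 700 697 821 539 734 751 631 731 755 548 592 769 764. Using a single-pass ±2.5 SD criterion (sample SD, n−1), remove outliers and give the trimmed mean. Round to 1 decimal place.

n = 14, ΣRT = 9612, M = 686.571
Σ(x−M)² = 108575.43; s = √(108575.43/13) = 91.389
Cutoffs: 686.571 ± 2.5·91.389 → [458.1, 915.0]
No RTs fall outside the cutoffs; all 14 retained. Mean = 9612/14 = 686.571

686.6 ms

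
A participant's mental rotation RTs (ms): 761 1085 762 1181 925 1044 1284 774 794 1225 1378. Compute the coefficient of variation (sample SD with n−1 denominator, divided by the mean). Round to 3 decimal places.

n = 11, Σ = 11213, M = 1019.3636
Σ(x−M)² = 524864.545; s = √(524864.545/10) = 229.0992
CV = 229.0992 / 1019.3636 = 0.22475

0.225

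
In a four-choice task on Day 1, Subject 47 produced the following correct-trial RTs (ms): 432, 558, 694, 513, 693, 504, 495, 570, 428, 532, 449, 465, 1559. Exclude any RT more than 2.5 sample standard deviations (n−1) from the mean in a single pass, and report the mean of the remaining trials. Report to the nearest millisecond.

528 ms

n = 13, ΣRT = 7892, M = 607.077
Σ(x−M)² = 1070446.92; s = √(1070446.92/12) = 298.670
Cutoffs: 607.077 ± 2.5·298.670 → [-139.6, 1353.8]
Outside: 1559 → excluded.
Retained (n=12): Σ = 6333, mean = 6333/12 = 527.750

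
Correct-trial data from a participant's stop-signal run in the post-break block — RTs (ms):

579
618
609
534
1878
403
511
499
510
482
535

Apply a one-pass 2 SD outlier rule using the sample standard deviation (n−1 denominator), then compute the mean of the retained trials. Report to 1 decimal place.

528.0 ms

n = 11, ΣRT = 7158, M = 650.727
Σ(x−M)² = 1693360.18; s = √(1693360.18/10) = 411.505
Cutoffs: 650.727 ± 2·411.505 → [-172.3, 1473.7]
Outside: 1878 → excluded.
Retained (n=10): Σ = 5280, mean = 5280/10 = 528.000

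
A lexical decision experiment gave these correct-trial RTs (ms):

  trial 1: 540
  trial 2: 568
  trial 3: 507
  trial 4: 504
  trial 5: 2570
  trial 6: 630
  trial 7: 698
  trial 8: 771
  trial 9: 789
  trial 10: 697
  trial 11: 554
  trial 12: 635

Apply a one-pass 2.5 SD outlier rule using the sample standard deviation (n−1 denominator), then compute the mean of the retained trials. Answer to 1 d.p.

626.6 ms

n = 12, ΣRT = 9463, M = 788.583
Σ(x−M)² = 3564840.92; s = √(3564840.92/11) = 569.277
Cutoffs: 788.583 ± 2.5·569.277 → [-634.6, 2211.8]
Outside: 2570 → excluded.
Retained (n=11): Σ = 6893, mean = 6893/11 = 626.636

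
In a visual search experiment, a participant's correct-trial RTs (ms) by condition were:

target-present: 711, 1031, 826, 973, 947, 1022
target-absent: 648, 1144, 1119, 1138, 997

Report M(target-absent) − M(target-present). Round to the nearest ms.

M(target-present) = 5510/6 = 918.333
M(target-absent) = 5046/5 = 1009.200
Difference = 1009.200 − 918.333 = 90.867 ms

91 ms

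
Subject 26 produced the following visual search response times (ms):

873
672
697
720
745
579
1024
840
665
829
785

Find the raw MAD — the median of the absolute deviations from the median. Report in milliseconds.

Sorted: 579, 665, 672, 697, 720, 745, 785, 829, 840, 873, 1024 → median = 745
|x − 745|: 128, 73, 48, 25, 0, 166, 279, 95, 80, 84, 40
Sorted deviations: 0, 25, 40, 48, 73, 80, 84, 95, 128, 166, 279 → MAD = 80

80 ms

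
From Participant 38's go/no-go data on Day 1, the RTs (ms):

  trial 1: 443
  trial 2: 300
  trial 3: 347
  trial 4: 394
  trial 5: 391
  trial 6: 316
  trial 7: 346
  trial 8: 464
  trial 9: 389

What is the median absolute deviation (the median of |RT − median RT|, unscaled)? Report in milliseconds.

Sorted: 300, 316, 346, 347, 389, 391, 394, 443, 464 → median = 389
|x − 389|: 54, 89, 42, 5, 2, 73, 43, 75, 0
Sorted deviations: 0, 2, 5, 42, 43, 54, 73, 75, 89 → MAD = 43

43 ms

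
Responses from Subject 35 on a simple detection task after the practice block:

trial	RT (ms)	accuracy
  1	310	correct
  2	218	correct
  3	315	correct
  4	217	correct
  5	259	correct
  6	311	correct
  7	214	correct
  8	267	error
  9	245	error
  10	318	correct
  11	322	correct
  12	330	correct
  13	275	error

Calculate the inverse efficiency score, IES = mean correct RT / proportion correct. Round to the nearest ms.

366 ms

Correct trials (n=10): 310, 218, 315, 217, 259, 311, 214, 318, 322, 330
Mean correct RT = 2814/10 = 281.4000 ms
Proportion correct = 10/13
IES = 281.4000 / (10/13) = 365.820 ms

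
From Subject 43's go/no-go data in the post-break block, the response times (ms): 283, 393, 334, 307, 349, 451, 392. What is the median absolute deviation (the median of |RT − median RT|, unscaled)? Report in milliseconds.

Sorted: 283, 307, 334, 349, 392, 393, 451 → median = 349
|x − 349|: 66, 44, 15, 42, 0, 102, 43
Sorted deviations: 0, 15, 42, 43, 44, 66, 102 → MAD = 43

43 ms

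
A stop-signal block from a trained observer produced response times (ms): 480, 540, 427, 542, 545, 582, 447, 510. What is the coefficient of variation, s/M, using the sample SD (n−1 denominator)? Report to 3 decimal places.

0.105

n = 8, Σ = 4073, M = 509.1250
Σ(x−M)² = 20084.875; s = √(20084.875/7) = 53.5655
CV = 53.5655 / 509.1250 = 0.10521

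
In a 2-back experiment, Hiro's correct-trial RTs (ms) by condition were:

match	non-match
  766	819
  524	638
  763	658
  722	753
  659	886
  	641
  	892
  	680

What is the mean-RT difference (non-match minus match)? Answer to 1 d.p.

59.1 ms

M(match) = 3434/5 = 686.800
M(non-match) = 5967/8 = 745.875
Difference = 745.875 − 686.800 = 59.075 ms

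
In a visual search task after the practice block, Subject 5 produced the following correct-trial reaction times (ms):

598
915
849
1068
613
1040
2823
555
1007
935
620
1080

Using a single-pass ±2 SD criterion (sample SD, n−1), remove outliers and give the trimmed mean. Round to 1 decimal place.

n = 12, ΣRT = 12103, M = 1008.583
Σ(x−M)² = 4023166.92; s = √(4023166.92/11) = 604.766
Cutoffs: 1008.583 ± 2·604.766 → [-200.9, 2218.1]
Outside: 2823 → excluded.
Retained (n=11): Σ = 9280, mean = 9280/11 = 843.636

843.6 ms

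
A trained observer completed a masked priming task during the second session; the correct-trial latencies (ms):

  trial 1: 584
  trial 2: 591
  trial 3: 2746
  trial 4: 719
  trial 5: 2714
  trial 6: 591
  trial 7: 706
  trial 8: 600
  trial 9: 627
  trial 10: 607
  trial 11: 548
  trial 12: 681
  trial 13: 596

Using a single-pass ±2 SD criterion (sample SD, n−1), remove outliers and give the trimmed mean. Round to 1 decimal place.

n = 13, ΣRT = 12310, M = 946.923
Σ(x−M)² = 7545562.92; s = √(7545562.92/12) = 792.967
Cutoffs: 946.923 ± 2·792.967 → [-639.0, 2532.9]
Outside: 2714, 2746 → excluded.
Retained (n=11): Σ = 6850, mean = 6850/11 = 622.727

622.7 ms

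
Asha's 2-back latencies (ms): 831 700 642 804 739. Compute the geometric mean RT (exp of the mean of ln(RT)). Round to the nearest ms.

ln(RT): 6.7226, 6.5511, 6.4646, 6.6896, 6.6053
Mean ln(RT) = 33.0332/5 = 6.60664
Geometric mean = exp(6.60664) = 739.99 ms

740 ms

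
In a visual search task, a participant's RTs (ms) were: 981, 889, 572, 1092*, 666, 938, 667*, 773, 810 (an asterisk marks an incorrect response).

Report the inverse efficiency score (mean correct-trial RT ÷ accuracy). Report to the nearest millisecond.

1034 ms

Correct trials (n=7): 981, 889, 572, 666, 938, 773, 810
Mean correct RT = 5629/7 = 804.1429 ms
Proportion correct = 7/9
IES = 804.1429 / (7/9) = 1033.898 ms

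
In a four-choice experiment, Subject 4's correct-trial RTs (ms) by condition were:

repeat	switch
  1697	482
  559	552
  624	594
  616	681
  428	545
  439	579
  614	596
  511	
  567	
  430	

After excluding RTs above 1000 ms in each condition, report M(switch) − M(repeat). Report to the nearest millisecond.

repeat: exclude 1697
M(repeat) = 4788/9 = 532.000
M(switch) = 4029/7 = 575.571
Difference = 575.571 − 532.000 = 43.571 ms

44 ms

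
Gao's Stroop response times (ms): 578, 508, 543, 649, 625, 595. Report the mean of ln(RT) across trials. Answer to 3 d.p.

6.365

ln(RT): 6.3596, 6.2305, 6.2971, 6.4754, 6.4378, 6.3886
Σ ln(RT) = 38.1889
Mean = 38.1889/6 = 6.36482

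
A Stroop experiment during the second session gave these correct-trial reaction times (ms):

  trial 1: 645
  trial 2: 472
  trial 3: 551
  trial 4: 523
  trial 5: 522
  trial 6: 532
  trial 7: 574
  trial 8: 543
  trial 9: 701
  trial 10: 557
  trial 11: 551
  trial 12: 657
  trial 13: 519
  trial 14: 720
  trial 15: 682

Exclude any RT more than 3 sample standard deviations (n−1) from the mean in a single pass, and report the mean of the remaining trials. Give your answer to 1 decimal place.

583.3 ms

n = 15, ΣRT = 8749, M = 583.267
Σ(x−M)² = 82556.93; s = √(82556.93/14) = 76.791
Cutoffs: 583.267 ± 3·76.791 → [352.9, 813.6]
No RTs fall outside the cutoffs; all 15 retained. Mean = 8749/15 = 583.267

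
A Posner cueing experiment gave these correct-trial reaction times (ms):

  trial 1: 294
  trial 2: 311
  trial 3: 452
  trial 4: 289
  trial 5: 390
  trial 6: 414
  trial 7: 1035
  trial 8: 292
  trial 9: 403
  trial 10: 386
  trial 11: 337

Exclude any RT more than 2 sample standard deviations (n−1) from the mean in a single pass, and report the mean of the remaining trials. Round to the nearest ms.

357 ms

n = 11, ΣRT = 4603, M = 418.455
Σ(x−M)² = 449794.73; s = √(449794.73/10) = 212.084
Cutoffs: 418.455 ± 2·212.084 → [-5.7, 842.6]
Outside: 1035 → excluded.
Retained (n=10): Σ = 3568, mean = 3568/10 = 356.800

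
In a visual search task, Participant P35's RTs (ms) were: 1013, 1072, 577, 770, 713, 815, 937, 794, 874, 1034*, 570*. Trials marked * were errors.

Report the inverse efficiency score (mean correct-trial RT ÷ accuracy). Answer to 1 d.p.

Correct trials (n=9): 1013, 1072, 577, 770, 713, 815, 937, 794, 874
Mean correct RT = 7565/9 = 840.5556 ms
Proportion correct = 9/11
IES = 840.5556 / (9/11) = 1027.346 ms

1027.3 ms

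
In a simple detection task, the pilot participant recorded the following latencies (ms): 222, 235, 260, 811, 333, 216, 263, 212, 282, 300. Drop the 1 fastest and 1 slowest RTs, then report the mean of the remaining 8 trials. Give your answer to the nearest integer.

264 ms

Sorted: 212, 216, 222, 235, 260, 263, 282, 300, 333, 811
Drop lowest 1 (212) and highest 1 (811)
Remaining (n=8): Σ = 2111, mean = 2111/8 = 263.875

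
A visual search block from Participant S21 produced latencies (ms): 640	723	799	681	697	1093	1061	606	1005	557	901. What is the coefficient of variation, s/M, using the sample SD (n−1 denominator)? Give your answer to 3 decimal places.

n = 11, Σ = 8763, M = 796.6364
Σ(x−M)² = 359056.545; s = √(359056.545/10) = 189.4879
CV = 189.4879 / 796.6364 = 0.23786

0.238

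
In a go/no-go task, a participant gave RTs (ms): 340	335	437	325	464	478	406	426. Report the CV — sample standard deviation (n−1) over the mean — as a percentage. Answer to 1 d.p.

n = 8, Σ = 3211, M = 401.3750
Σ(x−M)² = 25695.875; s = √(25695.875/7) = 60.5875
CV = 60.5875 / 401.3750 = 0.15095 = 15.095%

15.1%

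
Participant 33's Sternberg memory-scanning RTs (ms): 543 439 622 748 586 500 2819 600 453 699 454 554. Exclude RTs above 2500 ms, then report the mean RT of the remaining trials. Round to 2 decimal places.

563.45 ms

Excluded: 2819
Retained (n=11): Σ = 6198
Mean = 6198/11 = 563.4545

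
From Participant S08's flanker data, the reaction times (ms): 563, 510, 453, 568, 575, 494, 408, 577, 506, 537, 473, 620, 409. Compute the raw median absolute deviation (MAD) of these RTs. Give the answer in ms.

Sorted: 408, 409, 453, 473, 494, 506, 510, 537, 563, 568, 575, 577, 620 → median = 510
|x − 510|: 53, 0, 57, 58, 65, 16, 102, 67, 4, 27, 37, 110, 101
Sorted deviations: 0, 4, 16, 27, 37, 53, 57, 58, 65, 67, 101, 102, 110 → MAD = 57

57 ms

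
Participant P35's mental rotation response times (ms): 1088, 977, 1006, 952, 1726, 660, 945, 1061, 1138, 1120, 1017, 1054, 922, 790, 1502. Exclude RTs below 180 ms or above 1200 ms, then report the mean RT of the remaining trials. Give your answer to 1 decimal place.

979.2 ms

Excluded: 1502, 1726
Retained (n=13): Σ = 12730
Mean = 12730/13 = 979.2308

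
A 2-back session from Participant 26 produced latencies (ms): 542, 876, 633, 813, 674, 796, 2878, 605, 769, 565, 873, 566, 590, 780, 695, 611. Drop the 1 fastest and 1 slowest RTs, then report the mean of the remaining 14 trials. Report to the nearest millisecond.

703 ms

Sorted: 542, 565, 566, 590, 605, 611, 633, 674, 695, 769, 780, 796, 813, 873, 876, 2878
Drop lowest 1 (542) and highest 1 (2878)
Remaining (n=14): Σ = 9846, mean = 9846/14 = 703.286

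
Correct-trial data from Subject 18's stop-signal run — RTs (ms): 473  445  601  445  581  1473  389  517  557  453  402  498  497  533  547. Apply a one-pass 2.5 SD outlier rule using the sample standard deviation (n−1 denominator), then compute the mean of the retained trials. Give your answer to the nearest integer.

n = 15, ΣRT = 8411, M = 560.733
Σ(x−M)² = 945924.93; s = √(945924.93/14) = 259.935
Cutoffs: 560.733 ± 2.5·259.935 → [-89.1, 1210.6]
Outside: 1473 → excluded.
Retained (n=14): Σ = 6938, mean = 6938/14 = 495.571

496 ms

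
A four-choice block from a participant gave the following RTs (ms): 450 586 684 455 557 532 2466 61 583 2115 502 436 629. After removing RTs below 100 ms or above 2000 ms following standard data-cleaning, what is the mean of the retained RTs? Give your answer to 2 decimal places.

Excluded: 61, 2115, 2466
Retained (n=10): Σ = 5414
Mean = 5414/10 = 541.4000

541.40 ms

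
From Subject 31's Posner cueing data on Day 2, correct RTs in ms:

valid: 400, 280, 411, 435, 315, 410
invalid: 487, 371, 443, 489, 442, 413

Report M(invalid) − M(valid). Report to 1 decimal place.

65.7 ms

M(valid) = 2251/6 = 375.167
M(invalid) = 2645/6 = 440.833
Difference = 440.833 − 375.167 = 65.667 ms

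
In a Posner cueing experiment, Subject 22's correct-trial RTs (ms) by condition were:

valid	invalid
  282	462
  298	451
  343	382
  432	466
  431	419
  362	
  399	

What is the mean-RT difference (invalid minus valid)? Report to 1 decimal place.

72.1 ms

M(valid) = 2547/7 = 363.857
M(invalid) = 2180/5 = 436.000
Difference = 436.000 − 363.857 = 72.143 ms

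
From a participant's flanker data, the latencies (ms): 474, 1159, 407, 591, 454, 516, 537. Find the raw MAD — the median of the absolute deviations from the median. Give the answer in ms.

Sorted: 407, 454, 474, 516, 537, 591, 1159 → median = 516
|x − 516|: 42, 643, 109, 75, 62, 0, 21
Sorted deviations: 0, 21, 42, 62, 75, 109, 643 → MAD = 62

62 ms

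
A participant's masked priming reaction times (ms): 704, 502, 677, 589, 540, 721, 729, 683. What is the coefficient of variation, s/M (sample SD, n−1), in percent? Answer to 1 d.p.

n = 8, Σ = 5145, M = 643.1250
Σ(x−M)² = 53362.875; s = √(53362.875/7) = 87.3113
CV = 87.3113 / 643.1250 = 0.13576 = 13.576%

13.6%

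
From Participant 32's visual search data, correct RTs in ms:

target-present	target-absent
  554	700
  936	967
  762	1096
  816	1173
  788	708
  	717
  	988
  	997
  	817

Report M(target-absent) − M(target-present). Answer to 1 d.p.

135.8 ms

M(target-present) = 3856/5 = 771.200
M(target-absent) = 8163/9 = 907.000
Difference = 907.000 − 771.200 = 135.800 ms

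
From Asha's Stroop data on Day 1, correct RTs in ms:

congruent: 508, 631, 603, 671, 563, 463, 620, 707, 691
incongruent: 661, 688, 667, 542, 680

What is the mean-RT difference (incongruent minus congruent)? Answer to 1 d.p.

M(congruent) = 5457/9 = 606.333
M(incongruent) = 3238/5 = 647.600
Difference = 647.600 − 606.333 = 41.267 ms

41.3 ms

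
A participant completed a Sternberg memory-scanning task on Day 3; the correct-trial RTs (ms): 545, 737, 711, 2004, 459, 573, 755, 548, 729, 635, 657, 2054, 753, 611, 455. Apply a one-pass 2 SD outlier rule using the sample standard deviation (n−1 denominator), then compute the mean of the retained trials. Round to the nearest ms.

n = 15, ΣRT = 12226, M = 815.067
Σ(x−M)² = 3538650.93; s = √(3538650.93/14) = 502.753
Cutoffs: 815.067 ± 2·502.753 → [-190.4, 1820.6]
Outside: 2004, 2054 → excluded.
Retained (n=13): Σ = 8168, mean = 8168/13 = 628.308

628 ms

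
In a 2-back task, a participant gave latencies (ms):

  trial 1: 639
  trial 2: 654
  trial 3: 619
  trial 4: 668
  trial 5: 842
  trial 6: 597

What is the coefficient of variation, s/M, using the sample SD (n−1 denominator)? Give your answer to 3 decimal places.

0.131

n = 6, Σ = 4019, M = 669.8333
Σ(x−M)² = 38734.833; s = √(38734.833/5) = 88.0169
CV = 88.0169 / 669.8333 = 0.13140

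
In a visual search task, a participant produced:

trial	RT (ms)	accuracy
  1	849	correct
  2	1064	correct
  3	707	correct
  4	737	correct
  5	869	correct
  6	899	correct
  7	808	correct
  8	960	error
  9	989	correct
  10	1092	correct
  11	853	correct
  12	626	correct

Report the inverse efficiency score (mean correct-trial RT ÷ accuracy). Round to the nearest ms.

941 ms

Correct trials (n=11): 849, 1064, 707, 737, 869, 899, 808, 989, 1092, 853, 626
Mean correct RT = 9493/11 = 863.0000 ms
Proportion correct = 11/12
IES = 863.0000 / (11/12) = 941.455 ms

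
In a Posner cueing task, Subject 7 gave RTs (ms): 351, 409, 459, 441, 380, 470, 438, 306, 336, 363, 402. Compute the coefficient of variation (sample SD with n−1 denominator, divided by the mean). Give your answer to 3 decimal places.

n = 11, Σ = 4355, M = 395.9091
Σ(x−M)² = 28508.909; s = √(28508.909/10) = 53.3937
CV = 53.3937 / 395.9091 = 0.13486

0.135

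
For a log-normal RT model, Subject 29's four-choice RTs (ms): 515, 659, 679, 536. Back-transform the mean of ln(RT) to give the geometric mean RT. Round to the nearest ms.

593 ms

ln(RT): 6.2442, 6.4907, 6.5206, 6.2841
Mean ln(RT) = 25.5396/4 = 6.38491
Geometric mean = exp(6.38491) = 592.83 ms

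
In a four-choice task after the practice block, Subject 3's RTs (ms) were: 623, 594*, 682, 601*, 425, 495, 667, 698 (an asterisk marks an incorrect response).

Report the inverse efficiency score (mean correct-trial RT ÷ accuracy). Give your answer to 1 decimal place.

Correct trials (n=6): 623, 682, 425, 495, 667, 698
Mean correct RT = 3590/6 = 598.3333 ms
Proportion correct = 6/8
IES = 598.3333 / (6/8) = 797.778 ms

797.8 ms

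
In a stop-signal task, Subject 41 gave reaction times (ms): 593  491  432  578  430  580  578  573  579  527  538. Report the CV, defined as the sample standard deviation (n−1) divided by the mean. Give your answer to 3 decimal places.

n = 11, Σ = 5899, M = 536.2727
Σ(x−M)² = 36092.182; s = √(36092.182/10) = 60.0768
CV = 60.0768 / 536.2727 = 0.11203

0.112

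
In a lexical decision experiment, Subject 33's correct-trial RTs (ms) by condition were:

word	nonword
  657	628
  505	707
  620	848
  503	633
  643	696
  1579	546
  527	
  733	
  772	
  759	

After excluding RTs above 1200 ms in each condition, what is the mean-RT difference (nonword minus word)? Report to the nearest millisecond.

41 ms

word: exclude 1579
M(word) = 5719/9 = 635.444
M(nonword) = 4058/6 = 676.333
Difference = 676.333 − 635.444 = 40.889 ms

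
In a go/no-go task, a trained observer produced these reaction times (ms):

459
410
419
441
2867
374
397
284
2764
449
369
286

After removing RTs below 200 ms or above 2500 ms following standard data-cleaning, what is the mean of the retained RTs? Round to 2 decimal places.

388.80 ms

Excluded: 2764, 2867
Retained (n=10): Σ = 3888
Mean = 3888/10 = 388.8000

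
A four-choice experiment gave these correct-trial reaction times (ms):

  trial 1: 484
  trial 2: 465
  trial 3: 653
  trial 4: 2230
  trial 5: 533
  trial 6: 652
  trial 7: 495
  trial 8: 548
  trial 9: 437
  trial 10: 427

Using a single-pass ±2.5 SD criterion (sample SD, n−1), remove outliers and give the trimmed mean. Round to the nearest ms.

n = 10, ΣRT = 6924, M = 692.400
Σ(x−M)² = 2683432.40; s = √(2683432.40/9) = 546.040
Cutoffs: 692.400 ± 2.5·546.040 → [-672.7, 2057.5]
Outside: 2230 → excluded.
Retained (n=9): Σ = 4694, mean = 4694/9 = 521.556

522 ms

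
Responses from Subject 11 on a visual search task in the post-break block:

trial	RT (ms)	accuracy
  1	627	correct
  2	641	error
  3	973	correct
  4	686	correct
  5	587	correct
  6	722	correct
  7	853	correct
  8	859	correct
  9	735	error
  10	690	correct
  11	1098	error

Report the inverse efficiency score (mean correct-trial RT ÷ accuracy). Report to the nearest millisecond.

1031 ms

Correct trials (n=8): 627, 973, 686, 587, 722, 853, 859, 690
Mean correct RT = 5997/8 = 749.6250 ms
Proportion correct = 8/11
IES = 749.6250 / (8/11) = 1030.734 ms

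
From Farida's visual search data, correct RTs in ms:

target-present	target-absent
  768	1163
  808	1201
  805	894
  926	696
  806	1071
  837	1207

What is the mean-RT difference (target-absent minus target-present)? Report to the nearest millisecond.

M(target-present) = 4950/6 = 825.000
M(target-absent) = 6232/6 = 1038.667
Difference = 1038.667 − 825.000 = 213.667 ms

214 ms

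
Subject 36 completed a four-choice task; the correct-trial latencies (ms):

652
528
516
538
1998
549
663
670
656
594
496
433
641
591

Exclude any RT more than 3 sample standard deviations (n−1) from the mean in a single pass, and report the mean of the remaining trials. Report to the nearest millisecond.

n = 14, ΣRT = 9525, M = 680.357
Σ(x−M)² = 1937899.21; s = √(1937899.21/13) = 386.095
Cutoffs: 680.357 ± 3·386.095 → [-477.9, 1838.6]
Outside: 1998 → excluded.
Retained (n=13): Σ = 7527, mean = 7527/13 = 579.000

579 ms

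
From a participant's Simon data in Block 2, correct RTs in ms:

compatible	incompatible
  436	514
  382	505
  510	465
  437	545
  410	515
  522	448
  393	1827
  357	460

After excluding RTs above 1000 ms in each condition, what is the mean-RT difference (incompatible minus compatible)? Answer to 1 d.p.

62.3 ms

incompatible: exclude 1827
M(compatible) = 3447/8 = 430.875
M(incompatible) = 3452/7 = 493.143
Difference = 493.143 − 430.875 = 62.268 ms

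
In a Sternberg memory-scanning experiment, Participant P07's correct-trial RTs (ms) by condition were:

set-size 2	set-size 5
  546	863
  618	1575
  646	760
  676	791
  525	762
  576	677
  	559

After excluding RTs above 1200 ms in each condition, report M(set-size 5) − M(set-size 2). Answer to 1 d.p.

set-size 5: exclude 1575
M(set-size 2) = 3587/6 = 597.833
M(set-size 5) = 4412/6 = 735.333
Difference = 735.333 − 597.833 = 137.500 ms

137.5 ms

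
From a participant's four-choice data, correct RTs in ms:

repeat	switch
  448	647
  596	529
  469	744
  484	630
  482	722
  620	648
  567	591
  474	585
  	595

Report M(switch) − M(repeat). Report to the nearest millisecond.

115 ms

M(repeat) = 4140/8 = 517.500
M(switch) = 5691/9 = 632.333
Difference = 632.333 − 517.500 = 114.833 ms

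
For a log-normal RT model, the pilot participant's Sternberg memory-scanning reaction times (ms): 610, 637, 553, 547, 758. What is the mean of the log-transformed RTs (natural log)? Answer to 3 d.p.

6.424

ln(RT): 6.4135, 6.4568, 6.3154, 6.3044, 6.6307
Σ ln(RT) = 32.1207
Mean = 32.1207/5 = 6.42414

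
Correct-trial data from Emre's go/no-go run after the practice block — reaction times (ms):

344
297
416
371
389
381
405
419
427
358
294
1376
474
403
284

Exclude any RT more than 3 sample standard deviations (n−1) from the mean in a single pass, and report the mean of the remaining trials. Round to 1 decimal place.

375.9 ms

n = 15, ΣRT = 6638, M = 442.533
Σ(x−M)² = 973819.73; s = √(973819.73/14) = 263.740
Cutoffs: 442.533 ± 3·263.740 → [-348.7, 1233.8]
Outside: 1376 → excluded.
Retained (n=14): Σ = 5262, mean = 5262/14 = 375.857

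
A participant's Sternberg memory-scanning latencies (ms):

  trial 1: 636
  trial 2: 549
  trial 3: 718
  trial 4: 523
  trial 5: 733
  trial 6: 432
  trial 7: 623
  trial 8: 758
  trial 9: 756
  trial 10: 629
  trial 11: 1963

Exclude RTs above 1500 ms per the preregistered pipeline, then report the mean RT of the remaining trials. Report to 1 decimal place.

635.7 ms

Excluded: 1963
Retained (n=10): Σ = 6357
Mean = 6357/10 = 635.7000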